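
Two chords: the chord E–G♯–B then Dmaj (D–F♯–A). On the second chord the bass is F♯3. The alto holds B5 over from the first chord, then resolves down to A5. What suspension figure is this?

4–3 suspension.

At the second chord the bass is F♯3. The suspended B5 lies a fourth above the bass; after resolving down by step to A5, the interval above the bass becomes a third.
Suspension figures are named by those two intervals: 4–3.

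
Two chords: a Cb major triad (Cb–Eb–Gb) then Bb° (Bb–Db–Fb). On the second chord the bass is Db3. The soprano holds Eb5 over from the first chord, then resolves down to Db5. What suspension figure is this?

At the second chord the bass is Db3. The suspended Eb5 lies a ninth above the bass; after resolving down by step to Db5, the interval above the bass becomes an octave.
Suspension figures are named by those two intervals: 9–8.

9–8 suspension.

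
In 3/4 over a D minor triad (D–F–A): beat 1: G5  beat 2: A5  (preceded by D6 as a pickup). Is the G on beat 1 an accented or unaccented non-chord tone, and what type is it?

Accented appoggiatura.

The harmony at that moment is D minor triad (D, F, A); G5 is not a chord tone.
It is approached by leap down from D6 and left by step up to A5.
Leap in, step out — an appoggiatura.
It falls on the downbeat, so it is accented.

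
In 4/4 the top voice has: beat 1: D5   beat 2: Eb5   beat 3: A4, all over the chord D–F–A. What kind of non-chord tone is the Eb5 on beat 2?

Escape tone.

The harmony at that moment is D minor triad (D, F, A); Eb5 is not a chord tone.
It is approached by step up from D5 and left by leap down to A4.
Step in, leap out, on a weak beat — an escape tone.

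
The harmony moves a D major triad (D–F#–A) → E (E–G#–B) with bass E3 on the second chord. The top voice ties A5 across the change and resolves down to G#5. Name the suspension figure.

At the second chord the bass is E3. The suspended A5 lies a fourth above the bass; after resolving down by step to G#5, the interval above the bass becomes a third.
Suspension figures are named by those two intervals: 4–3.

4–3 suspension.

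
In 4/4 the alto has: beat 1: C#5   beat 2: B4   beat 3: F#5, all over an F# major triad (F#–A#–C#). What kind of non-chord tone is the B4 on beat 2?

The harmony at that moment is F# major triad (F#, A#, C#); B4 is not a chord tone.
It is approached by step down from C#5 and left by leap up to F#5.
Step in, leap out, on a weak beat — an escape tone.

Escape tone.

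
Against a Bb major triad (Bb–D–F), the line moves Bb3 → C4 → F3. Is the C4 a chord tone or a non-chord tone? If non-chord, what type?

Non-chord tone — an escape tone.

The harmony at that moment is Bb major triad (Bb, D, F); C4 is not a chord tone.
It is approached by step up from Bb3 and left by leap down to F3.
Step in, leap out — an escape tone.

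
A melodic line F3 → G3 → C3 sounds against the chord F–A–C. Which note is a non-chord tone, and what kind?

The harmony at that moment is F major triad (F, A, C); G3 is not a chord tone.
It is approached by step up from F3 and left by leap down to C3.
Step in, leap out — an escape tone.

G3 is an escape tone.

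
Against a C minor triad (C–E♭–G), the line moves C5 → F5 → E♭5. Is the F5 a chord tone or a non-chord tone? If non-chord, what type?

The harmony at that moment is C minor triad (C, E♭, G); F5 is not a chord tone.
It is approached by leap up from C5 and left by step down to E♭5.
Leap in, step out — an appoggiatura.

Non-chord tone — an appoggiatura.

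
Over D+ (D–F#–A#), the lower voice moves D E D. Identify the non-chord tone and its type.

E is a neighbor tone.

The harmony at that moment is D augmented triad (D, F#, A#); E is not a chord tone.
It is approached by step up from D and left by step down to D.
Step away and step back to the same note — a neighbor tone (upper neighbor).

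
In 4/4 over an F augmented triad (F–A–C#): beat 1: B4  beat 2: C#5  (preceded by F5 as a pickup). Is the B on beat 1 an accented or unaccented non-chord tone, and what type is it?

The harmony at that moment is F augmented triad (F, A, C#); B4 is not a chord tone.
It is approached by leap down from F5 and left by step up to C#5.
Leap in, step out — an appoggiatura.
It falls on the downbeat, so it is accented.

Accented appoggiatura.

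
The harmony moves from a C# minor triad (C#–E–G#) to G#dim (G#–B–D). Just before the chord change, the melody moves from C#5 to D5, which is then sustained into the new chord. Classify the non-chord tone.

D5 is an anticipation.

The harmony at that moment is C# minor triad (C#, E, G#); D5 is not a chord tone.
It is approached by step up from C#5 and then sustained as the same pitch into the next harmony.
Arriving early and becoming a chord tone when the harmony changes — an anticipation.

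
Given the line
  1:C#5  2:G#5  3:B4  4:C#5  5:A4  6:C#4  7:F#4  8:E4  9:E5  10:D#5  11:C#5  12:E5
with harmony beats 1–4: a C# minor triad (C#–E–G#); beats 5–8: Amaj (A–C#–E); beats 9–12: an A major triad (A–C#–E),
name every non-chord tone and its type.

The harmony at that moment is C# minor triad (C#, E, G#); B4 is not a chord tone.
It is approached by leap down from G#5 and left by step up to C#5.
Leap in, step out — an appoggiatura.
The harmony at that moment is A major triad (A, C#, E); F#4 is not a chord tone.
It is approached by leap up from C#4 and left by step down to E4.
Leap in, step out — an appoggiatura.
The harmony at that moment is A major triad (A, C#, E); D#5 is not a chord tone.
It is approached by step down from E5 and left by step down to C#5.
Step in, step out in the same direction — a passing tone.

B4 (beat 3) — appoggiatura; F#4 (beat 7) — appoggiatura; D#5 (beat 10) — passing tone.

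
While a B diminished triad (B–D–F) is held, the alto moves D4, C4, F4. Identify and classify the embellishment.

The harmony at that moment is B diminished triad (B, D, F); C4 is not a chord tone.
It is approached by step down from D4 and left by leap up to F4.
Step in, leap out — an escape tone.

C4 is an escape tone.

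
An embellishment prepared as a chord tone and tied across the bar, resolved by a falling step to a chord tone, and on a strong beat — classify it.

Approach: by preparation — the pitch is first a chord tone, then held (tied or repeated) while the harmony changes under it. Departure: down by step. Metric position: strong.
A prepared dissonance that resolves downward by step — a suspension. (The same figure resolving upward would be a retardation.)

Suspension.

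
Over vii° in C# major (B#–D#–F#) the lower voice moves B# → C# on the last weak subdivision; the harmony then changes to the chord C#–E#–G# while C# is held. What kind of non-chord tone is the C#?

C# is an anticipation.

The harmony at that moment is B# diminished triad (B#, D#, F#); C# is not a chord tone.
It is approached by step up from B# and then sustained as the same pitch into the next harmony.
Arriving early and becoming a chord tone when the harmony changes — an anticipation.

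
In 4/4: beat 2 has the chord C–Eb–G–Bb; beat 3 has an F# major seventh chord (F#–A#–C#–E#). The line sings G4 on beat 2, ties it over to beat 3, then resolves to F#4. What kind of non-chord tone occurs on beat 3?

Suspension.

The harmony at that moment is F# major seventh chord (F#, A#, C#, E#); G4 is not a chord tone.
It is held over (the same pitch as the preceding G4) and left by step down to F#4.
Held over from the previous chord and resolving down by step — a suspension.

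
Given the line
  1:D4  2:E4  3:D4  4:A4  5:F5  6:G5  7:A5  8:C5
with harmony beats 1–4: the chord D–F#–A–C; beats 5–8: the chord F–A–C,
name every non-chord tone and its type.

The harmony at that moment is D dominant seventh chord (D, F#, A, C); E4 is not a chord tone.
It is approached by step up from D4 and left by step down to D4.
Step away and step back to the same note — a neighbor tone (upper neighbor).
The harmony at that moment is F major triad (F, A, C); G5 is not a chord tone.
It is approached by step up from F5 and left by step up to A5.
Step in, step out in the same direction — a passing tone.

E4 (beat 2) — neighbor tone; G5 (beat 6) — passing tone.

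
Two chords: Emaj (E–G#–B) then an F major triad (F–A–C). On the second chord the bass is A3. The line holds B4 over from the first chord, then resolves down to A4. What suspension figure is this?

At the second chord the bass is A3. The suspended B4 lies a ninth above the bass; after resolving down by step to A4, the interval above the bass becomes an octave.
Suspension figures are named by those two intervals: 9–8.

9–8 suspension.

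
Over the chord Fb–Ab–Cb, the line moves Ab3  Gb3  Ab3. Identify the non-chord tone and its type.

The harmony at that moment is Fb major triad (Fb, Ab, Cb); Gb3 is not a chord tone.
It is approached by step down from Ab3 and left by step up to Ab3.
Step away and step back to the same note — a neighbor tone (lower neighbor).

Gb3 is a neighbor tone.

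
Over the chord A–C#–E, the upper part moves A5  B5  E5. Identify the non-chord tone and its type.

The harmony at that moment is A major triad (A, C#, E); B5 is not a chord tone.
It is approached by step up from A5 and left by leap down to E5.
Step in, leap out — an escape tone.

B5 is an escape tone.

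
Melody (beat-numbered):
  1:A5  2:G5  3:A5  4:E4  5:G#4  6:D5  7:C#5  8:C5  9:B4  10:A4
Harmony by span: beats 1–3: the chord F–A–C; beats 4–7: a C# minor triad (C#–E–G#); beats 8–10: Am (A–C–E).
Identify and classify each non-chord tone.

G5 (beat 2) — neighbor tone; D5 (beat 6) — appoggiatura; B4 (beat 9) — passing tone.

The harmony at that moment is F major triad (F, A, C); G5 is not a chord tone.
It is approached by step down from A5 and left by step up to A5.
Step away and step back to the same note — a neighbor tone (lower neighbor).
The harmony at that moment is C# minor triad (C#, E, G#); D5 is not a chord tone.
It is approached by leap up from G#4 and left by step down to C#5.
Leap in, step out — an appoggiatura.
The harmony at that moment is A minor triad (A, C, E); B4 is not a chord tone.
It is approached by step down from C5 and left by step down to A4.
Step in, step out in the same direction — a passing tone.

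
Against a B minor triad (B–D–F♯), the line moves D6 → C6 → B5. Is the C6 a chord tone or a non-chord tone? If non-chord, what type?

Non-chord tone — a passing tone.

The harmony at that moment is B minor triad (B, D, F♯); C6 is not a chord tone.
It is approached by step down from D6 and left by step down to B5.
Step in, step out in the same direction — a passing tone.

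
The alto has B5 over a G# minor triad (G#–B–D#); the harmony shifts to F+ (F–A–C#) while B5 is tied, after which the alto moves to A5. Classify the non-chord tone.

B5 is a suspension.

The harmony at that moment is F augmented triad (F, A, C#); B5 is not a chord tone.
It is held over (the same pitch as the preceding B5) and left by step down to A5.
Held over from the previous chord and resolving down by step — a suspension.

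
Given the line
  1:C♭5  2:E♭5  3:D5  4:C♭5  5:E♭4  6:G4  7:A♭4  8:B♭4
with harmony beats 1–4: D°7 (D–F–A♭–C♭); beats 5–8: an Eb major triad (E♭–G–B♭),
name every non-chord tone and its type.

E♭5 (beat 2) — appoggiatura; A♭4 (beat 7) — passing tone.

The harmony at that moment is D diminished seventh chord (D, F, A♭, C♭); E♭5 is not a chord tone.
It is approached by leap up from C♭5 and left by step down to D5.
Leap in, step out — an appoggiatura.
The harmony at that moment is E♭ major triad (E♭, G, B♭); A♭4 is not a chord tone.
It is approached by step up from G4 and left by step up to B♭4.
Step in, step out in the same direction — a passing tone.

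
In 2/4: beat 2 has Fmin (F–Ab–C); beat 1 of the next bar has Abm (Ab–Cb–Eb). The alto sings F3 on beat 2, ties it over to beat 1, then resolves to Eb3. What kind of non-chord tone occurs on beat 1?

The harmony at that moment is Ab minor triad (Ab, Cb, Eb); F3 is not a chord tone.
It is held over (the same pitch as the preceding F3) and left by step down to Eb3.
Held over from the previous chord and resolving down by step — a suspension.

Suspension.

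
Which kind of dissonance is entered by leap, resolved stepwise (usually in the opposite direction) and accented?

Appoggiatura.

Approach: by leap. Departure: by step. Metric position: strong.
Leap in, step out, in a metrically strong position — an appoggiatura. (It is the mirror image of the escape tone, which steps in and leaps out from a weak position.)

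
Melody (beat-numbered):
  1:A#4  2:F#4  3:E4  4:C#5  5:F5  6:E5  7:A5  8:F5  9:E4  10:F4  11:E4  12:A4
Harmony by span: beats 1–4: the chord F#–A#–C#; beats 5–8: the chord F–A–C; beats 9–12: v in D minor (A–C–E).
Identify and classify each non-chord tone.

The harmony at that moment is F# major triad (F#, A#, C#); E4 is not a chord tone.
It is approached by step down from F#4 and left by leap up to C#5.
Step in, leap out — an escape tone.
The harmony at that moment is F major triad (F, A, C); E5 is not a chord tone.
It is approached by step down from F5 and left by leap up to A5.
Step in, leap out — an escape tone.
The harmony at that moment is A minor triad (A, C, E); F4 is not a chord tone.
It is approached by step up from E4 and left by step down to E4.
Step away and step back to the same note — a neighbor tone (upper neighbor).

E4 (beat 3) — escape tone; E5 (beat 6) — escape tone; F4 (beat 10) — neighbor tone.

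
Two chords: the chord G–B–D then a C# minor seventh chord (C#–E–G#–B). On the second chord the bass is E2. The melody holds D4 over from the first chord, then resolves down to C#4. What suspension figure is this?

7–6 suspension.

At the second chord the bass is E2. The suspended D4 lies a seventh above the bass; after resolving down by step to C#4, the interval above the bass becomes a sixth.
Suspension figures are named by those two intervals: 7–6.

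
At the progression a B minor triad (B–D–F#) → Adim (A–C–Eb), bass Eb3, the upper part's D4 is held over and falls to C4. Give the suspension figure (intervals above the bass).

At the second chord the bass is Eb3. The suspended D4 lies a seventh above the bass; after resolving down by step to C4, the interval above the bass becomes a sixth.
Suspension figures are named by those two intervals: 7–6.

7–6 suspension.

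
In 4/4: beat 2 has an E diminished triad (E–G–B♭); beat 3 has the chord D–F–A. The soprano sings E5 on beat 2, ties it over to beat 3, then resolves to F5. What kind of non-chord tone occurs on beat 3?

The harmony at that moment is D minor triad (D, F, A); E5 is not a chord tone.
It is held over (the same pitch as the preceding E5) and left by step up to F5.
Held over from the previous chord and resolving up by step — a retardation.

Retardation.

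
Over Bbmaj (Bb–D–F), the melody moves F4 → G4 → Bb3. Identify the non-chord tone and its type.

The harmony at that moment is Bb major triad (Bb, D, F); G4 is not a chord tone.
It is approached by step up from F4 and left by leap down to Bb3.
Step in, leap out — an escape tone.

G4 is an escape tone.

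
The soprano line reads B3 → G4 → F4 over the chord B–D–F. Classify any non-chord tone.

The harmony at that moment is B diminished triad (B, D, F); G4 is not a chord tone.
It is approached by leap up from B3 and left by step down to F4.
Leap in, step out — an appoggiatura.

G4 is an appoggiatura.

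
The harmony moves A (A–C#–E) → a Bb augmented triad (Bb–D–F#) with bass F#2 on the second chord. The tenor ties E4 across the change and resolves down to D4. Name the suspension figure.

7–6 suspension.

At the second chord the bass is F#2. The suspended E4 lies a seventh above the bass; after resolving down by step to D4, the interval above the bass becomes a sixth.
Suspension figures are named by those two intervals: 7–6.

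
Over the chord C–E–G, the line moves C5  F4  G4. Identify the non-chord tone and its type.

F4 is an appoggiatura.

The harmony at that moment is C major triad (C, E, G); F4 is not a chord tone.
It is approached by leap down from C5 and left by step up to G4.
Leap in, step out — an appoggiatura.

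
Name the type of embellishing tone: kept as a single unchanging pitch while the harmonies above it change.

Pedal tone.

Approach: none. Departure: none — a single pitch is sustained while the chords change around it, passing through harmonies that do not contain it.
No melodic motion at all; the dissonance is created entirely by the moving harmonies against the stationary note — a pedal tone (pedal point).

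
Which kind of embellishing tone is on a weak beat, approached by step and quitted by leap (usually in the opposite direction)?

Escape tone.

Approach: by step. Departure: by leap. Metric position: weak.
Step in, leap out, from a weak position — an escape tone (échappée). (It is the mirror image of the appoggiatura, which leaps in and steps out on a strong beat.)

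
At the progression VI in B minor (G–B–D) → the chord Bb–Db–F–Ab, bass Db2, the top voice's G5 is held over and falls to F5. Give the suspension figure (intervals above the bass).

4–3 suspension.

At the second chord the bass is Db2. The suspended G5 lies a fourth above the bass; after resolving down by step to F5, the interval above the bass becomes a third.
Suspension figures are named by those two intervals: 4–3.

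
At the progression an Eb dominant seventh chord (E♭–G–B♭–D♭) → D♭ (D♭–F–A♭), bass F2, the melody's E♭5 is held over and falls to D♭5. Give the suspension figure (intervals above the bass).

At the second chord the bass is F2. The suspended E♭5 lies a seventh above the bass; after resolving down by step to D♭5, the interval above the bass becomes a sixth.
Suspension figures are named by those two intervals: 7–6.

7–6 suspension.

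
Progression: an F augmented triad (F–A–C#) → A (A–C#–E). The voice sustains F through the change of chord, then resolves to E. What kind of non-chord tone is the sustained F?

F is a suspension.

The harmony at that moment is A major triad (A, C#, E); F is not a chord tone.
It is held over (the same pitch as the preceding F) and left by step down to E.
Held over from the previous chord and resolving down by step — a suspension.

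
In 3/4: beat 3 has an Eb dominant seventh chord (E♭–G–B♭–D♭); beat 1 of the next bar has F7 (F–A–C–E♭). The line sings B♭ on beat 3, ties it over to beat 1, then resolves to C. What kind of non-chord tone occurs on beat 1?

Retardation.

The harmony at that moment is F dominant seventh chord (F, A, C, E♭); B♭ is not a chord tone.
It is held over (the same pitch as the preceding B♭) and left by step up to C.
Held over from the previous chord and resolving up by step — a retardation.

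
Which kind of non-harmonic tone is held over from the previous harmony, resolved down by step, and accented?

Approach: by preparation — the pitch is first a chord tone, then held (tied or repeated) while the harmony changes under it. Departure: down by step. Metric position: strong.
A prepared dissonance that resolves downward by step — a suspension. (The same figure resolving upward would be a retardation.)

Suspension.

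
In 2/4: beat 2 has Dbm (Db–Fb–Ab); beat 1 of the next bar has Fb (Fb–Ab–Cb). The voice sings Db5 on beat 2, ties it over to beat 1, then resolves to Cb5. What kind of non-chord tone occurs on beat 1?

Suspension.

The harmony at that moment is Fb major triad (Fb, Ab, Cb); Db5 is not a chord tone.
It is held over (the same pitch as the preceding Db5) and left by step down to Cb5.
Held over from the previous chord and resolving down by step — a suspension.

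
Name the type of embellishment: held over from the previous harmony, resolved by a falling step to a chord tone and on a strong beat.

Approach: by preparation — the pitch is first a chord tone, then held (tied or repeated) while the harmony changes under it. Departure: down by step. Metric position: strong.
A prepared dissonance that resolves downward by step — a suspension. (The same figure resolving upward would be a retardation.)

Suspension.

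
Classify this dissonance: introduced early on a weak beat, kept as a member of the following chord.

Anticipation.

Approach: ahead of the chord change (typically by step), so it is dissonant against the current harmony. Departure: none — the same pitch is restated or held and is a chord tone of the new harmony.
Dissonant first, consonant once the harmony catches up: the note simply arrives early — an anticipation. (The reverse timing, consonant first and dissonant after the change, would be a suspension or retardation.)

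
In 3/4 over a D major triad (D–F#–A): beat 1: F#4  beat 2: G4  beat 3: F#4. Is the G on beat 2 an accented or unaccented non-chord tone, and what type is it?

The harmony at that moment is D major triad (D, F#, A); G4 is not a chord tone.
It is approached by step up from F#4 and left by step down to F#4.
Step away and step back to the same note — a neighbor tone (upper neighbor).
It falls on a weak beat, so it is unaccented.

Unaccented neighbor tone.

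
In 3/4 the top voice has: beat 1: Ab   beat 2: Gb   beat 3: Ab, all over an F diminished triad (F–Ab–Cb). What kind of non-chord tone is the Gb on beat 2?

Lower neighbor tone.

The harmony at that moment is F diminished triad (F, Ab, Cb); Gb is not a chord tone.
It is approached by step down from Ab and left by step up to Ab.
Step away and step back to the same note — a neighbor tone (lower neighbor).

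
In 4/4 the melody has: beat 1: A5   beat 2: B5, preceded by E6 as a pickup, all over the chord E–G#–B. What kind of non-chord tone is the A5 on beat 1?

Appoggiatura.

The harmony at that moment is E major triad (E, G#, B); A5 is not a chord tone.
It is approached by leap down from E6 and left by step up to B5.
Leap in, step out, metrically accented — an appoggiatura.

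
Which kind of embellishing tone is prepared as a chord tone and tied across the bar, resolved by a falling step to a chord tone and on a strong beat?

Approach: by preparation — the pitch is first a chord tone, then held (tied or repeated) while the harmony changes under it. Departure: down by step. Metric position: strong.
A prepared dissonance that resolves downward by step — a suspension. (The same figure resolving upward would be a retardation.)

Suspension.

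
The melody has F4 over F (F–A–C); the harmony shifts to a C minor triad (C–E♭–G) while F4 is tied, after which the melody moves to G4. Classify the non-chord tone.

The harmony at that moment is C minor triad (C, E♭, G); F4 is not a chord tone.
It is held over (the same pitch as the preceding F4) and left by step up to G4.
Held over from the previous chord and resolving up by step — a retardation.

F4 is a retardation.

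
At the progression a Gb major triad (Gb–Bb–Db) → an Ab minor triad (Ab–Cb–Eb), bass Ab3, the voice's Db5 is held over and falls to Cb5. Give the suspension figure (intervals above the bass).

At the second chord the bass is Ab3. The suspended Db5 lies a fourth above the bass; after resolving down by step to Cb5, the interval above the bass becomes a third.
Suspension figures are named by those two intervals: 4–3.

4–3 suspension.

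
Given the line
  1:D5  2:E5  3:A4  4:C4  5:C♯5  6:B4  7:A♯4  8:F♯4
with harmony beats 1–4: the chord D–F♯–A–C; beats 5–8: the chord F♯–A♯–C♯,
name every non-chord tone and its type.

E5 (beat 2) — escape tone; B4 (beat 6) — passing tone.

The harmony at that moment is D dominant seventh chord (D, F♯, A, C); E5 is not a chord tone.
It is approached by step up from D5 and left by leap down to A4.
Step in, leap out — an escape tone.
The harmony at that moment is F♯ major triad (F♯, A♯, C♯); B4 is not a chord tone.
It is approached by step down from C♯5 and left by step down to A♯4.
Step in, step out in the same direction — a passing tone.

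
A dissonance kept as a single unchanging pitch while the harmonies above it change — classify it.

Approach: none. Departure: none — a single pitch is sustained while the chords change around it, passing through harmonies that do not contain it.
No melodic motion at all; the dissonance is created entirely by the moving harmonies against the stationary note — a pedal tone (pedal point).

Pedal tone.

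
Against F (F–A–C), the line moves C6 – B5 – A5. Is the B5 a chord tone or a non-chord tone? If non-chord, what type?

The harmony at that moment is F major triad (F, A, C); B5 is not a chord tone.
It is approached by step down from C6 and left by step down to A5.
Step in, step out in the same direction — a passing tone.

Non-chord tone — a passing tone.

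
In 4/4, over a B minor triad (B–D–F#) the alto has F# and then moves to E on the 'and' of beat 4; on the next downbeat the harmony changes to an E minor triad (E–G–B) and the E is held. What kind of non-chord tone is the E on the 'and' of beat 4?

The harmony at that moment is B minor triad (B, D, F#); E is not a chord tone.
It is approached by step down from F# and then sustained as the same pitch into the next harmony.
Arriving early and becoming a chord tone when the harmony changes — an anticipation.

Anticipation.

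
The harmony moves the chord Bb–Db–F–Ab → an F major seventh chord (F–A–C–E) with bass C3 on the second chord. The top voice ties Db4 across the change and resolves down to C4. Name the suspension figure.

9–8 suspension.

At the second chord the bass is C3. The suspended Db4 lies a ninth above the bass; after resolving down by step to C4, the interval above the bass becomes an octave.
Suspension figures are named by those two intervals: 9–8.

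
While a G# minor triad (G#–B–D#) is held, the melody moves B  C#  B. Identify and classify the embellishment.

The harmony at that moment is G# minor triad (G#, B, D#); C# is not a chord tone.
It is approached by step up from B and left by step down to B.
Step away and step back to the same note — a neighbor tone (upper neighbor).

C# is a neighbor tone.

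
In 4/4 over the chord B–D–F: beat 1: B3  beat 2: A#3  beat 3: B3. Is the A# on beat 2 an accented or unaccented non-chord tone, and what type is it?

Unaccented neighbor tone.

The harmony at that moment is B diminished triad (B, D, F); A#3 is not a chord tone.
It is approached by step down from B3 and left by step up to B3.
Step away and step back to the same note — a neighbor tone (lower neighbor).
It falls on a weak beat, so it is unaccented.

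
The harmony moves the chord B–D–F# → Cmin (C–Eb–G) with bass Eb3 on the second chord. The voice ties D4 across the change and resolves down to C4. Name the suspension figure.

At the second chord the bass is Eb3. The suspended D4 lies a seventh above the bass; after resolving down by step to C4, the interval above the bass becomes a sixth.
Suspension figures are named by those two intervals: 7–6.

7–6 suspension.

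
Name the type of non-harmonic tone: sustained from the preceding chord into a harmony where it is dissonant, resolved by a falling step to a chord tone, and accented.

Suspension.

Approach: by preparation — the pitch is first a chord tone, then held (tied or repeated) while the harmony changes under it. Departure: down by step. Metric position: strong.
A prepared dissonance that resolves downward by step — a suspension. (The same figure resolving upward would be a retardation.)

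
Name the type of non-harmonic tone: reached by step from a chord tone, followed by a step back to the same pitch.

Neighbor tone.

Approach: by step. Departure: by step in the opposite direction, back to the starting pitch.
Stepwise on both sides but reversing to return to the same chord tone — a neighbor tone. (Had it continued onward in the same direction it would be a passing tone instead.)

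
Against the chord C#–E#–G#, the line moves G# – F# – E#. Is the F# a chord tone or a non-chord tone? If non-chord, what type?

Non-chord tone — a passing tone.

The harmony at that moment is C# major triad (C#, E#, G#); F# is not a chord tone.
It is approached by step down from G# and left by step down to E#.
Step in, step out in the same direction — a passing tone.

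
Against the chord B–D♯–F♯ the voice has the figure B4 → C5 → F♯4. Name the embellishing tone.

C5 is an escape tone.

The harmony at that moment is B major triad (B, D♯, F♯); C5 is not a chord tone.
It is approached by step up from B4 and left by leap down to F♯4.
Step in, leap out — an escape tone.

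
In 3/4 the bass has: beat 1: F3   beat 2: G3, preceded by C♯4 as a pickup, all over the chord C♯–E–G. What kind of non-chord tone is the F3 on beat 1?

The harmony at that moment is C♯ diminished triad (C♯, E, G); F3 is not a chord tone.
It is approached by leap down from C♯4 and left by step up to G3.
Leap in, step out, metrically accented — an appoggiatura.

Appoggiatura.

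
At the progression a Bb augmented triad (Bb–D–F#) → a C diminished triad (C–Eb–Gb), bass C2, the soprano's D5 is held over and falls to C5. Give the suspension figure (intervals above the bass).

At the second chord the bass is C2. The suspended D5 lies a ninth above the bass; after resolving down by step to C5, the interval above the bass becomes an octave.
Suspension figures are named by those two intervals: 9–8.

9–8 suspension.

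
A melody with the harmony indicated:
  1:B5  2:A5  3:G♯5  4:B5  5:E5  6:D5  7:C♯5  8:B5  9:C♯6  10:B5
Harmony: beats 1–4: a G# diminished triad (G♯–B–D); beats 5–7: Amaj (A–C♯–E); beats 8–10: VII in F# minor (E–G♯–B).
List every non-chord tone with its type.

A5 (beat 2) — passing tone; D5 (beat 6) — passing tone; C♯6 (beat 9) — neighbor tone.

The harmony at that moment is G♯ diminished triad (G♯, B, D); A5 is not a chord tone.
It is approached by step down from B5 and left by step down to G♯5.
Step in, step out in the same direction — a passing tone.
The harmony at that moment is A major triad (A, C♯, E); D5 is not a chord tone.
It is approached by step down from E5 and left by step down to C♯5.
Step in, step out in the same direction — a passing tone.
The harmony at that moment is E major triad (E, G♯, B); C♯6 is not a chord tone.
It is approached by step up from B5 and left by step down to B5.
Step away and step back to the same note — a neighbor tone (upper neighbor).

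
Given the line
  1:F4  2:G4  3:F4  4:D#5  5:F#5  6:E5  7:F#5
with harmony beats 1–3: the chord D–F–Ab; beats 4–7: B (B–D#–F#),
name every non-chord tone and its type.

G4 (beat 2) — neighbor tone; E5 (beat 6) — neighbor tone.

The harmony at that moment is D diminished triad (D, F, Ab); G4 is not a chord tone.
It is approached by step up from F4 and left by step down to F4.
Step away and step back to the same note — a neighbor tone (upper neighbor).
The harmony at that moment is B major triad (B, D#, F#); E5 is not a chord tone.
It is approached by step down from F#5 and left by step up to F#5.
Step away and step back to the same note — a neighbor tone (lower neighbor).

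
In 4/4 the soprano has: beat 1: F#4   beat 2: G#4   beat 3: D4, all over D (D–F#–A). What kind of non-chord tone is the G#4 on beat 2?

Escape tone.

The harmony at that moment is D major triad (D, F#, A); G#4 is not a chord tone.
It is approached by step up from F#4 and left by leap down to D4.
Step in, leap out, on a weak beat — an escape tone.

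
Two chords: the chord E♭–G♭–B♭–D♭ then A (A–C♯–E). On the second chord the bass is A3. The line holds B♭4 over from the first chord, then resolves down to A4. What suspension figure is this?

At the second chord the bass is A3. The suspended B♭4 lies a ninth above the bass; after resolving down by step to A4, the interval above the bass becomes an octave.
Suspension figures are named by those two intervals: 9–8.

9–8 suspension.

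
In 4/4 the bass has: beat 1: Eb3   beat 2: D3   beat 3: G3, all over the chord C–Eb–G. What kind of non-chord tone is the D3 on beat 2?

The harmony at that moment is C minor triad (C, Eb, G); D3 is not a chord tone.
It is approached by step down from Eb3 and left by leap up to G3.
Step in, leap out, on a weak beat — an escape tone.

Escape tone.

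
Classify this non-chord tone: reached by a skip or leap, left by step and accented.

Approach: by leap. Departure: by step. Metric position: strong.
Leap in, step out, in a metrically strong position — an appoggiatura. (It is the mirror image of the escape tone, which steps in and leaps out from a weak position.)

Appoggiatura.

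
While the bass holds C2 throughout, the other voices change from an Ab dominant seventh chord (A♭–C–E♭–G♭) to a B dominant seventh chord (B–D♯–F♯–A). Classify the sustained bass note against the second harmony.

The harmony at that moment is B dominant seventh chord (B, D♯, F♯, A); C2 is not a chord tone.
It is held over (the same pitch as the preceding C2) and then sustained as the same pitch into the next harmony.
Sustained through a change of harmony — a pedal tone.

Pedal tone (pedal point).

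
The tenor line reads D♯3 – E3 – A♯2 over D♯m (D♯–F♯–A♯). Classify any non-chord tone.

The harmony at that moment is D♯ minor triad (D♯, F♯, A♯); E3 is not a chord tone.
It is approached by step up from D♯3 and left by leap down to A♯2.
Step in, leap out — an escape tone.

E3 is an escape tone.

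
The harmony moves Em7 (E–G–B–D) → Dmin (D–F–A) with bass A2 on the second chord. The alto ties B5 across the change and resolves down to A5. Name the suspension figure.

9–8 suspension.

At the second chord the bass is A2. The suspended B5 lies a ninth above the bass; after resolving down by step to A5, the interval above the bass becomes an octave.
Suspension figures are named by those two intervals: 9–8.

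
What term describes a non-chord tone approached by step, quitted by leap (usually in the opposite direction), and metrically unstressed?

Escape tone.

Approach: by step. Departure: by leap. Metric position: weak.
Step in, leap out, from a weak position — an escape tone (échappée). (It is the mirror image of the appoggiatura, which leaps in and steps out on a strong beat.)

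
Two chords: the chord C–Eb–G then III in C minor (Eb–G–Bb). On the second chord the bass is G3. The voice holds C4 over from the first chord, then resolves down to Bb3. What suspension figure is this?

4–3 suspension.

At the second chord the bass is G3. The suspended C4 lies a fourth above the bass; after resolving down by step to Bb3, the interval above the bass becomes a third.
Suspension figures are named by those two intervals: 4–3.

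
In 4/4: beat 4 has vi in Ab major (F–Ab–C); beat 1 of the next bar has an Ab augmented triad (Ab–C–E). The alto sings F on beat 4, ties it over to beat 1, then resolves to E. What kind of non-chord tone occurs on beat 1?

Suspension.

The harmony at that moment is Ab augmented triad (Ab, C, E); F is not a chord tone.
It is held over (the same pitch as the preceding F) and left by step down to E.
Held over from the previous chord and resolving down by step — a suspension.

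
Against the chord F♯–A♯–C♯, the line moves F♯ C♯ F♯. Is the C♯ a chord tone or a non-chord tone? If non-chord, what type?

Chord tone (the fifth of F# major triad).

F# major triad contains F♯, A♯, C♯; C♯ is the fifth, so it is a chord tone.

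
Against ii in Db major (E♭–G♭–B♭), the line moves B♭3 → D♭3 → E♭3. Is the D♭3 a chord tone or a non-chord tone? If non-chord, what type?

Non-chord tone — an appoggiatura.

The harmony at that moment is E♭ minor triad (E♭, G♭, B♭); D♭3 is not a chord tone.
It is approached by leap down from B♭3 and left by step up to E♭3.
Leap in, step out — an appoggiatura.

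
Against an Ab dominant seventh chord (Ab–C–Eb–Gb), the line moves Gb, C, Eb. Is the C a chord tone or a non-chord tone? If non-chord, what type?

Ab dominant seventh chord contains Ab, C, Eb, Gb; C is the third, so it is a chord tone.

Chord tone (the third of Ab dominant seventh chord).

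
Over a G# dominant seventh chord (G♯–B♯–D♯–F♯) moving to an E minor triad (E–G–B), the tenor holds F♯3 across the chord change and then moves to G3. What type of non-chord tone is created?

F♯3 is a retardation.

The harmony at that moment is E minor triad (E, G, B); F♯3 is not a chord tone.
It is held over (the same pitch as the preceding F♯3) and left by step up to G3.
Held over from the previous chord and resolving up by step — a retardation.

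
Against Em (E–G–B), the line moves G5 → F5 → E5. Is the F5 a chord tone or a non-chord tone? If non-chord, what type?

Non-chord tone — a passing tone.

The harmony at that moment is E minor triad (E, G, B); F5 is not a chord tone.
It is approached by step down from G5 and left by step down to E5.
Step in, step out in the same direction — a passing tone.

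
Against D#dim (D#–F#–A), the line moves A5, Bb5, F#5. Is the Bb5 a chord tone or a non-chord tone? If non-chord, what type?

The harmony at that moment is D# diminished triad (D#, F#, A); Bb5 is not a chord tone.
It is approached by step up from A5 and left by leap down to F#5.
Step in, leap out — an escape tone.

Non-chord tone — an escape tone.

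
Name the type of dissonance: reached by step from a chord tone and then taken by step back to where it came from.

Neighbor tone.

Approach: by step. Departure: by step in the opposite direction, back to the starting pitch.
Stepwise on both sides but reversing to return to the same chord tone — a neighbor tone. (Had it continued onward in the same direction it would be a passing tone instead.)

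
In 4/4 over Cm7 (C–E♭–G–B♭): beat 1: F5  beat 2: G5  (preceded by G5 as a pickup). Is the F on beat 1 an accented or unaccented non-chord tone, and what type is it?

Accented neighbor tone.

The harmony at that moment is C minor seventh chord (C, E♭, G, B♭); F5 is not a chord tone.
It is approached by step down from G5 and left by step up to G5.
Step away and step back to the same note — a neighbor tone (lower neighbor).
It falls on the downbeat, so it is accented.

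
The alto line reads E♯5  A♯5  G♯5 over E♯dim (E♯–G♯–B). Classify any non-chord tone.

The harmony at that moment is E♯ diminished triad (E♯, G♯, B); A♯5 is not a chord tone.
It is approached by leap up from E♯5 and left by step down to G♯5.
Leap in, step out — an appoggiatura.

A♯5 is an appoggiatura.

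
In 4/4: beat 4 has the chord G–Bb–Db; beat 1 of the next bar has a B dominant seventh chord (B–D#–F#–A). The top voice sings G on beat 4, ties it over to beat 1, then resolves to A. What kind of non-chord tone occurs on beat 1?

Retardation.

The harmony at that moment is B dominant seventh chord (B, D#, F#, A); G is not a chord tone.
It is held over (the same pitch as the preceding G) and left by step up to A.
Held over from the previous chord and resolving up by step — a retardation.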